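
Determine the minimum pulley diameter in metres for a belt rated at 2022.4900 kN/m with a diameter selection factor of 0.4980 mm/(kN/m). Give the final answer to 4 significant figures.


D = 2022.4900 * 0.4980 / 1000
D = 1.007 m


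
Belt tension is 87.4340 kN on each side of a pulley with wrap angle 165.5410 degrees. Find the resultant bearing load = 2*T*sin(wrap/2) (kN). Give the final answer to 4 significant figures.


F = 2 * 87.4340 * sin(165.5410/2 deg)
F = 173.5 kN


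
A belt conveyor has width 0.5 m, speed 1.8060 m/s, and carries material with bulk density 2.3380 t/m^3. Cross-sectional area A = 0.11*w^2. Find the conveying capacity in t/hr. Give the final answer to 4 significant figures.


A = 0.11 * 0.5^2 = 0.0275 m^2
C = 0.0275 * 1.8060 * 2.3380 * 3600
C = 418.0 t/hr


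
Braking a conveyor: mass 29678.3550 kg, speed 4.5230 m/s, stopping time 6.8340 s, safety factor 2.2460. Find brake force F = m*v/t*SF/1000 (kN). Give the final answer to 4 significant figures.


F = 29678.3550 * 4.5230 / 6.8340 * 2.2460 / 1000
F = 44.12 kN


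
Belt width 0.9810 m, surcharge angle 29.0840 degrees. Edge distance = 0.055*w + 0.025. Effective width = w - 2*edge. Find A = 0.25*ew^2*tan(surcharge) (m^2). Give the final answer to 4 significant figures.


edge = 0.055*0.9810 + 0.025 = 0.078955 m
ew = 0.9810 - 2*0.078955 = 0.82309 m
A = 0.25 * 0.82309^2 * tan(29.0840 deg)
A = 0.09421 m^2


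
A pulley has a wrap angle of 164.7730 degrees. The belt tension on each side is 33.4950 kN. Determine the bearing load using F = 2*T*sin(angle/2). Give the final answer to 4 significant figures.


F = 2 * 33.4950 * sin(164.7730/2 deg)
F = 66.40 kN


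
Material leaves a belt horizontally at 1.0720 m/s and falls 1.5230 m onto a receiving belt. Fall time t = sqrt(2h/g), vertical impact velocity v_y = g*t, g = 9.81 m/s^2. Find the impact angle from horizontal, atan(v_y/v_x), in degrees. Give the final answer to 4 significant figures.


t = sqrt(2*1.5230/9.81) = 0.557225 s
v_y = 9.81 * 0.557225 = 5.46638 m/s
angle = atan(5.46638 / 1.0720) = 78.90 deg


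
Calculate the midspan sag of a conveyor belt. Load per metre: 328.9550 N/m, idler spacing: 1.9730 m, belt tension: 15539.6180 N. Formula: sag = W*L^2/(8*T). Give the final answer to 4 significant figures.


sag = 328.9550 * 1.9730^2 / (8 * 15539.6180)
sag = 0.01030 m


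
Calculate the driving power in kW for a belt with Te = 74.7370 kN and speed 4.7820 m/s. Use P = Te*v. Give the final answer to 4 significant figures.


P = Te * v = 74.7370 * 4.7820
P = 357.4 kW


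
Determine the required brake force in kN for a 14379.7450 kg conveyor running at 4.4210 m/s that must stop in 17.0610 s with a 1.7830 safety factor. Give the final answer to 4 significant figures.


F = 14379.7450 * 4.4210 / 17.0610 * 1.7830 / 1000
F = 6.644 kN


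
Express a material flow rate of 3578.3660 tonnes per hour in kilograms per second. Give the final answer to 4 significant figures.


m_dot = 3578.3660 * 1000 / 3600
m_dot = 994.0 kg/s


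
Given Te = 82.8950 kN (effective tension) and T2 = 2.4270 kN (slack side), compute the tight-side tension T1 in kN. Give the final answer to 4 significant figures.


T1 = Te + T2 = 82.8950 + 2.4270
T1 = 85.32 kN


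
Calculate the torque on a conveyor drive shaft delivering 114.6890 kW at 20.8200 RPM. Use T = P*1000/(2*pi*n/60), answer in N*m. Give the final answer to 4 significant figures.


omega = 2*pi*20.8200/60 = 2.18027 rad/s
T = 114.6890*1000 / 2.18027
T = 52600 N*m


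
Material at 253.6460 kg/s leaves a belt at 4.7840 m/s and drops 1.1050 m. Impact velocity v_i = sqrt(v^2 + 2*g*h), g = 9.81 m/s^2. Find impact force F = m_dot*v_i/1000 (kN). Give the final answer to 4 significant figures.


v_i = sqrt(4.7840^2 + 2*9.81*1.1050) = 6.67583 m/s
F = 253.6460 * 6.67583 / 1000
F = 1.693 kN


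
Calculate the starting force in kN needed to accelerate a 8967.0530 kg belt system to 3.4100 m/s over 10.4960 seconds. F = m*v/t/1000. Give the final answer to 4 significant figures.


F = 8967.0530 * 3.4100 / 10.4960 / 1000
F = 2.913 kN


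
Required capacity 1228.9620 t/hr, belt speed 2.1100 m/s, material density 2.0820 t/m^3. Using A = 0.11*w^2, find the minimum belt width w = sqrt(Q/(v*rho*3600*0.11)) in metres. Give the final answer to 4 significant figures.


A_req = 1228.9620 / (2.1100 * 2.0820 * 3600) = 0.0777093 m^2
w = sqrt(0.0777093 / 0.11)
w = 0.8405 m


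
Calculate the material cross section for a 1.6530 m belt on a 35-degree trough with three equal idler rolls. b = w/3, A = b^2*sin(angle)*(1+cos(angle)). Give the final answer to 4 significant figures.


b = 1.6530/3 = 0.551 m
A = 0.551^2 * sin(35 deg) * (1 + cos(35 deg))
A = 0.3168 m^2


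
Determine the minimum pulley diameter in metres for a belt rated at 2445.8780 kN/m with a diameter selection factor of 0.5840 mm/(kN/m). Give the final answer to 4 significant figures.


D = 2445.8780 * 0.5840 / 1000
D = 1.428 m


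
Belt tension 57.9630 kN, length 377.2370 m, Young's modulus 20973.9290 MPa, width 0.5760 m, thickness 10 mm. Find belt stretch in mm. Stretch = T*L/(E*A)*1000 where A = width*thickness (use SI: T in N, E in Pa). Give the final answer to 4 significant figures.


A = 0.5760 * 0.01 = 0.00576 m^2
Stretch = 57.9630*1000 * 377.2370 / (20973.9290e6 * 0.00576) * 1000
Stretch = 181.0 mm


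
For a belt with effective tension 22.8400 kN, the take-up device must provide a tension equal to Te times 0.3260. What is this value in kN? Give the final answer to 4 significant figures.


T_tu = 22.8400 * 0.3260
T_tu = 7.446 kN


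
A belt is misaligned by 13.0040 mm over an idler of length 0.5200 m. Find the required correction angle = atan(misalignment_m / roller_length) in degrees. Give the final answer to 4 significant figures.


misalign_m = 13.0040 / 1000 = 0.013004 m
angle = atan(0.013004 / 0.5200)
angle = 1.433 deg


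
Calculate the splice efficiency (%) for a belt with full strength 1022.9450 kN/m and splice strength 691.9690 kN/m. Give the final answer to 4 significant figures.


Eff = 691.9690 / 1022.9450 * 100
Eff = 67.64 %


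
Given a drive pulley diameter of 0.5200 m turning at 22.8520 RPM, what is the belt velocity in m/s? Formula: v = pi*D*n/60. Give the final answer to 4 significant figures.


v = pi * 0.5200 * 22.8520 / 60
v = 0.6222 m/s


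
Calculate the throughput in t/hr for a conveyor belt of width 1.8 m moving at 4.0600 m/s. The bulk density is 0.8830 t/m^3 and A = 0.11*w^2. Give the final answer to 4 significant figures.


A = 0.11 * 1.8^2 = 0.3564 m^2
C = 0.3564 * 4.0600 * 0.8830 * 3600
C = 4600 t/hr


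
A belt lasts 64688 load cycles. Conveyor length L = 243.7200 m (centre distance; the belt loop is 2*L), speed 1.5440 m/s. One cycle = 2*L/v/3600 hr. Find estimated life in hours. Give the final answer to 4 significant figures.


cycle_time = 2 * 243.7200 / 1.5440 / 3600 = 0.0876943 hr
life = 64688 * 0.0876943 = 5673 hours


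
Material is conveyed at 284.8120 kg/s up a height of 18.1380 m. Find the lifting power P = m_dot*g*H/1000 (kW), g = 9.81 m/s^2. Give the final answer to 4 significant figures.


P = 284.8120 * 9.81 * 18.1380 / 1000
P = 50.68 kW


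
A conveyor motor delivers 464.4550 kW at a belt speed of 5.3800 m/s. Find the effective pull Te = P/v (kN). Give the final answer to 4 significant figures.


Te = P / v = 464.4550 / 5.3800
Te = 86.33 kN


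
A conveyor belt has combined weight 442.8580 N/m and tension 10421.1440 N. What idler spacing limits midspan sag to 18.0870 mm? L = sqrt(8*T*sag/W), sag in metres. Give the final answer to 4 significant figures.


sag = 18.0870/1000 = 0.018087 m
L = sqrt(8 * 10421.1440 * 0.018087 / 442.8580)
L = 1.845 m


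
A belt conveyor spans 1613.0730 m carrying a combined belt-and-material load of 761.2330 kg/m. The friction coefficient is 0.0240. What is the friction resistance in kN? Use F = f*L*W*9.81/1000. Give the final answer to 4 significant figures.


F = 0.0240 * 1613.0730 * 761.2330 * 9.81 / 1000
F = 289.1 kN


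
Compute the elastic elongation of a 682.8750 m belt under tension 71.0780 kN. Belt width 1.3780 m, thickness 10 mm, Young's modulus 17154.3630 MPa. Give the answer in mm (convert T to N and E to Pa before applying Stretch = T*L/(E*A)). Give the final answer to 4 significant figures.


A = 1.3780 * 0.01 = 0.01378 m^2
Stretch = 71.0780*1000 * 682.8750 / (17154.3630e6 * 0.01378) * 1000
Stretch = 205.3 mm


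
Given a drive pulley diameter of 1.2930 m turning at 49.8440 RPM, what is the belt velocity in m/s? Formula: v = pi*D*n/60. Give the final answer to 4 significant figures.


v = pi * 1.2930 * 49.8440 / 60
v = 3.375 m/s


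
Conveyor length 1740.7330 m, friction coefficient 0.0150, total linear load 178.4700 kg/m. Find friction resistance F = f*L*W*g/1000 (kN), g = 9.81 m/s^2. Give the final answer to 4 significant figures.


F = 0.0150 * 1740.7330 * 178.4700 * 9.81 / 1000
F = 45.71 kN


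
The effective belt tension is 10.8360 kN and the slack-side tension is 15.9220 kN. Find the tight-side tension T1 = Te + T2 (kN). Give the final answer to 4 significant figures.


T1 = Te + T2 = 10.8360 + 15.9220
T1 = 26.76 kN


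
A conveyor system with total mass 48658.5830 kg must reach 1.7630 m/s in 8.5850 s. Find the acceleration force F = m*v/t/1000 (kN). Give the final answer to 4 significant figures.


F = 48658.5830 * 1.7630 / 8.5850 / 1000
F = 9.992 kN


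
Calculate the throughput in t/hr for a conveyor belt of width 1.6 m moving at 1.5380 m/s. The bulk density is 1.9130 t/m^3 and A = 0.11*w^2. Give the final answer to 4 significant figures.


A = 0.11 * 1.6^2 = 0.2816 m^2
C = 0.2816 * 1.5380 * 1.9130 * 3600
C = 2983 t/hr


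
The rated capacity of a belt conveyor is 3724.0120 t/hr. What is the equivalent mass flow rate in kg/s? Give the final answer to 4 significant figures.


m_dot = 3724.0120 * 1000 / 3600
m_dot = 1034 kg/s


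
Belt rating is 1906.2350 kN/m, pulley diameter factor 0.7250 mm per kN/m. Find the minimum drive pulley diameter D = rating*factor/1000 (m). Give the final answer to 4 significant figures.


D = 1906.2350 * 0.7250 / 1000
D = 1.382 m


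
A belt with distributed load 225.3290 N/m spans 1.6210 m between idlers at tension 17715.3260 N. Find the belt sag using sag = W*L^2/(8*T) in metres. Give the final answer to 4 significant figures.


sag = 225.3290 * 1.6210^2 / (8 * 17715.3260)
sag = 0.004178 m


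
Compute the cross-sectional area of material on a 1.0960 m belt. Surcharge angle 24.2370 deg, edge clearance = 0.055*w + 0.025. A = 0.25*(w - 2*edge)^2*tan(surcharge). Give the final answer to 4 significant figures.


edge = 0.055*1.0960 + 0.025 = 0.08528 m
ew = 1.0960 - 2*0.08528 = 0.92544 m
A = 0.25 * 0.92544^2 * tan(24.2370 deg)
A = 0.09639 m^2


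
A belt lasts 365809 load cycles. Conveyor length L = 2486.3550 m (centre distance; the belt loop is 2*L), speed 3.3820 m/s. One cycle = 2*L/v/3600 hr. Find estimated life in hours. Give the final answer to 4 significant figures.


cycle_time = 2 * 2486.3550 / 3.3820 / 3600 = 0.408429 hr
life = 365809 * 0.408429 = 149400 hours


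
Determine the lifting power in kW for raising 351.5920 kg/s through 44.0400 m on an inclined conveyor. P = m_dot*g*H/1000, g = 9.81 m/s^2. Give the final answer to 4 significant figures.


P = 351.5920 * 9.81 * 44.0400 / 1000
P = 151.9 kW


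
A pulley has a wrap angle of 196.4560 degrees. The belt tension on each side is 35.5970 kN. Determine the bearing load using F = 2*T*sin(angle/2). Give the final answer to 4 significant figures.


F = 2 * 35.5970 * sin(196.4560/2 deg)
F = 70.46 kN


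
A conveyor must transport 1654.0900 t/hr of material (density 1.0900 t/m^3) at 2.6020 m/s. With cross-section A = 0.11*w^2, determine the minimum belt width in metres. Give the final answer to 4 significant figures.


A_req = 1654.0900 / (2.6020 * 1.0900 * 3600) = 0.162003 m^2
w = sqrt(0.162003 / 0.11)
w = 1.214 m


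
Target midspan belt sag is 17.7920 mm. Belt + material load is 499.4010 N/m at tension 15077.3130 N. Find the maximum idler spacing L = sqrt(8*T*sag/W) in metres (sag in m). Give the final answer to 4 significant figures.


sag = 17.7920/1000 = 0.017792 m
L = sqrt(8 * 15077.3130 * 0.017792 / 499.4010)
L = 2.073 m


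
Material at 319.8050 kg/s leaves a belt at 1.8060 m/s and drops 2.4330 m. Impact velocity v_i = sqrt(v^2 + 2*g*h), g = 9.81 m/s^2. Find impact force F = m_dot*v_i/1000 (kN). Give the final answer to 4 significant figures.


v_i = sqrt(1.8060^2 + 2*9.81*2.4330) = 7.14123 m/s
F = 319.8050 * 7.14123 / 1000
F = 2.284 kN


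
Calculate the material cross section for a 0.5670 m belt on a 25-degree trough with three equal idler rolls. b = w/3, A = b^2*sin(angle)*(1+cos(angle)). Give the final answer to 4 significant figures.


b = 0.5670/3 = 0.189 m
A = 0.189^2 * sin(25 deg) * (1 + cos(25 deg))
A = 0.02878 m^2


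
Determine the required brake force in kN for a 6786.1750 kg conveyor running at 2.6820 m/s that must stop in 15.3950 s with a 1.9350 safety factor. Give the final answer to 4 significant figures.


F = 6786.1750 * 2.6820 / 15.3950 * 1.9350 / 1000
F = 2.288 kN


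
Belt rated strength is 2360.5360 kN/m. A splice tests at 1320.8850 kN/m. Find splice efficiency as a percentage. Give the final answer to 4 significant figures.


Eff = 1320.8850 / 2360.5360 * 100
Eff = 55.96 %


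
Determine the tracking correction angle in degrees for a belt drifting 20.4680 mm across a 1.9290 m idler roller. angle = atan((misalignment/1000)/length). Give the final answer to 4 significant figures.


misalign_m = 20.4680 / 1000 = 0.020468 m
angle = atan(0.020468 / 1.9290)
angle = 0.6079 deg


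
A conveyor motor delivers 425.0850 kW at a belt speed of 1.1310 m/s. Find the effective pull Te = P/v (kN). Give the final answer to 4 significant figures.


Te = P / v = 425.0850 / 1.1310
Te = 375.8 kN


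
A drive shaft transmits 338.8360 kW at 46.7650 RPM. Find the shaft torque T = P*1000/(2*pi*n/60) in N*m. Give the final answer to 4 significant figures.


omega = 2*pi*46.7650/60 = 4.89722 rad/s
T = 338.8360*1000 / 4.89722
T = 69190 N*m


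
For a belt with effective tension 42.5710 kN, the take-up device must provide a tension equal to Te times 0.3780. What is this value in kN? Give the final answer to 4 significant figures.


T_tu = 42.5710 * 0.3780
T_tu = 16.09 kN


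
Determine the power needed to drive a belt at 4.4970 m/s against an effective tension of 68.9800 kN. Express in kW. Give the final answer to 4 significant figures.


P = Te * v = 68.9800 * 4.4970
P = 310.2 kW


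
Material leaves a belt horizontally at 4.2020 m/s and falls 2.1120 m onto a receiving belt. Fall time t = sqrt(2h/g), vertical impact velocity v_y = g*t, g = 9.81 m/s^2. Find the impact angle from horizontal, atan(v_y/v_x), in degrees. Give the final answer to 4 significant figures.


t = sqrt(2*2.1120/9.81) = 0.656187 s
v_y = 9.81 * 0.656187 = 6.43719 m/s
angle = atan(6.43719 / 4.2020) = 56.86 deg


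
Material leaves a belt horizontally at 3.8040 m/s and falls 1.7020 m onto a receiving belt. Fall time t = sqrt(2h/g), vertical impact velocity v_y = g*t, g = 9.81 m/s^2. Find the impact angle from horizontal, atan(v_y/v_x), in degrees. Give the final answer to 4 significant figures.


t = sqrt(2*1.7020/9.81) = 0.589061 s
v_y = 9.81 * 0.589061 = 5.77869 m/s
angle = atan(5.77869 / 3.8040) = 56.64 deg


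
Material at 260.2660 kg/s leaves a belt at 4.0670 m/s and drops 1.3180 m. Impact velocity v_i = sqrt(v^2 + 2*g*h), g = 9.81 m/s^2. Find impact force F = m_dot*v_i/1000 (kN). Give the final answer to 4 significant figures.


v_i = sqrt(4.0670^2 + 2*9.81*1.3180) = 6.5115 m/s
F = 260.2660 * 6.5115 / 1000
F = 1.695 kN


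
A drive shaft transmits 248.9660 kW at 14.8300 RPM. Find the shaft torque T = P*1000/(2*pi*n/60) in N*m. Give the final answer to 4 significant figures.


omega = 2*pi*14.8300/60 = 1.55299 rad/s
T = 248.9660*1000 / 1.55299
T = 160300 N*m


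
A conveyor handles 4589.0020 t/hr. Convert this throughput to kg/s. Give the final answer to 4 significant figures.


m_dot = 4589.0020 * 1000 / 3600
m_dot = 1275 kg/s


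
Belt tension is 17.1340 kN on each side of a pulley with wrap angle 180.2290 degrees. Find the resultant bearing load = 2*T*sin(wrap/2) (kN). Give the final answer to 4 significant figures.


F = 2 * 17.1340 * sin(180.2290/2 deg)
F = 34.27 kN


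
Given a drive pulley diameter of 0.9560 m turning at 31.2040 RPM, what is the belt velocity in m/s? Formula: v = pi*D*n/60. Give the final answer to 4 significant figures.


v = pi * 0.9560 * 31.2040 / 60
v = 1.562 m/s


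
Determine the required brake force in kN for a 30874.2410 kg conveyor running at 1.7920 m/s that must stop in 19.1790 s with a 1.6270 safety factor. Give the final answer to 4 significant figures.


F = 30874.2410 * 1.7920 / 19.1790 * 1.6270 / 1000
F = 4.693 kN


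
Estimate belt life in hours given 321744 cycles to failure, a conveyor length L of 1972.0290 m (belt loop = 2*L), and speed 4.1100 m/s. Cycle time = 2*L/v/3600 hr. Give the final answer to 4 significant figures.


cycle_time = 2 * 1972.0290 / 4.1100 / 3600 = 0.266562 hr
life = 321744 * 0.266562 = 85760 hours


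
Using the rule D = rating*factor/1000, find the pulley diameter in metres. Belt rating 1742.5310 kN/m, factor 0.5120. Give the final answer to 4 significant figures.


D = 1742.5310 * 0.5120 / 1000
D = 0.8922 m


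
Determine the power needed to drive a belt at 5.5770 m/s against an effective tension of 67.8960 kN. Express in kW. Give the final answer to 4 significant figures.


P = Te * v = 67.8960 * 5.5770
P = 378.7 kW


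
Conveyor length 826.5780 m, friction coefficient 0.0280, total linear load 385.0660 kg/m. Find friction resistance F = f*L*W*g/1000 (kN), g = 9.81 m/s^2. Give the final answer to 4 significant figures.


F = 0.0280 * 826.5780 * 385.0660 * 9.81 / 1000
F = 87.43 kN


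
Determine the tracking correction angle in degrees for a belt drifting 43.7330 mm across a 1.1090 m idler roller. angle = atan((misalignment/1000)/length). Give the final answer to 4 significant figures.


misalign_m = 43.7330 / 1000 = 0.043733 m
angle = atan(0.043733 / 1.1090)
angle = 2.258 deg


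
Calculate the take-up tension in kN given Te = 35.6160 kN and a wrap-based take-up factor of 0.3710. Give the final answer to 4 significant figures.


T_tu = 35.6160 * 0.3710
T_tu = 13.21 kN


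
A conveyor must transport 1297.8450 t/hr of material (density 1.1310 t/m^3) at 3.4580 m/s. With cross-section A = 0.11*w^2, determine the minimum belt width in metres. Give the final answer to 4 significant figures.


A_req = 1297.8450 / (3.4580 * 1.1310 * 3600) = 0.0921792 m^2
w = sqrt(0.0921792 / 0.11)
w = 0.9154 m


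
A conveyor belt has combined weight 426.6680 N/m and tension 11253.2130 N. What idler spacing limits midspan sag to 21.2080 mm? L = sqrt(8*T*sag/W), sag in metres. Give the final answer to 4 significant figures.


sag = 21.2080/1000 = 0.021208 m
L = sqrt(8 * 11253.2130 * 0.021208 / 426.6680)
L = 2.115 m


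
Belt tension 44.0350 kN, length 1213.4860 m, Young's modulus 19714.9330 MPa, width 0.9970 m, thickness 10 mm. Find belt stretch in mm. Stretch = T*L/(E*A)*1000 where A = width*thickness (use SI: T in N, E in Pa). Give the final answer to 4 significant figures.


A = 0.9970 * 0.01 = 0.00997 m^2
Stretch = 44.0350*1000 * 1213.4860 / (19714.9330e6 * 0.00997) * 1000
Stretch = 271.9 mm


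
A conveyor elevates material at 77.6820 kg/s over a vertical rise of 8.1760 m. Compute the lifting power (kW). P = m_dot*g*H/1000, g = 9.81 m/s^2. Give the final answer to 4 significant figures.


P = 77.6820 * 9.81 * 8.1760 / 1000
P = 6.231 kW


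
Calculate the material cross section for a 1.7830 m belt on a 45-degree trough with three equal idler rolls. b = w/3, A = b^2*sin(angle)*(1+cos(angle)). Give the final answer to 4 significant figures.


b = 1.7830/3 = 0.594333 m
A = 0.594333^2 * sin(45 deg) * (1 + cos(45 deg))
A = 0.4264 m^2


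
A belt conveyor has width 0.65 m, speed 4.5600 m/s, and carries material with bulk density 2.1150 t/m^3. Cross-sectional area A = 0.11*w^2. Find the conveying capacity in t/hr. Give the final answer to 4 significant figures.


A = 0.11 * 0.65^2 = 0.046475 m^2
C = 0.046475 * 4.5600 * 2.1150 * 3600
C = 1614 t/hr


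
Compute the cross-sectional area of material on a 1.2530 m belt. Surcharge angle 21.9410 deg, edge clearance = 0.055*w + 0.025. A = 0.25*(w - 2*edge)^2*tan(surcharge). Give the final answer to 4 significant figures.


edge = 0.055*1.2530 + 0.025 = 0.093915 m
ew = 1.2530 - 2*0.093915 = 1.06517 m
A = 0.25 * 1.06517^2 * tan(21.9410 deg)
A = 0.1143 m^2


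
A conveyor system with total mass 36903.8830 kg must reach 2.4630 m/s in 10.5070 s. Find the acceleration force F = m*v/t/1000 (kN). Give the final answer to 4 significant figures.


F = 36903.8830 * 2.4630 / 10.5070 / 1000
F = 8.651 kN


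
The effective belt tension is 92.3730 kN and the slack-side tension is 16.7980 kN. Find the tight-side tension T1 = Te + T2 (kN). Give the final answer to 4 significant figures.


T1 = Te + T2 = 92.3730 + 16.7980
T1 = 109.2 kN


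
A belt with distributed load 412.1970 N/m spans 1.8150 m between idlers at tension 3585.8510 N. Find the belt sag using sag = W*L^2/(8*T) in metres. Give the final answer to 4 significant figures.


sag = 412.1970 * 1.8150^2 / (8 * 3585.8510)
sag = 0.04733 m


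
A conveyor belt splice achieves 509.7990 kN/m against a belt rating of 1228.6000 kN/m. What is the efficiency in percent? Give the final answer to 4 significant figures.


Eff = 509.7990 / 1228.6000 * 100
Eff = 41.49 %


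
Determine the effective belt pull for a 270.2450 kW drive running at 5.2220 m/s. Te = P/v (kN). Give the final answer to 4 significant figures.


Te = P / v = 270.2450 / 5.2220
Te = 51.75 kN


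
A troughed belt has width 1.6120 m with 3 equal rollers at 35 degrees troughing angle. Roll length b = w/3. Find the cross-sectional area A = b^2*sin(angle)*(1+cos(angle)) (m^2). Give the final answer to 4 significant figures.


b = 1.6120/3 = 0.537333 m
A = 0.537333^2 * sin(35 deg) * (1 + cos(35 deg))
A = 0.3013 m^2


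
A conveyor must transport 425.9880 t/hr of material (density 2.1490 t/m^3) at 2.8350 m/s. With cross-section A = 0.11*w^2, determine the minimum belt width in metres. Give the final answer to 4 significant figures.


A_req = 425.9880 / (2.8350 * 2.1490 * 3600) = 0.0194225 m^2
w = sqrt(0.0194225 / 0.11)
w = 0.4202 m


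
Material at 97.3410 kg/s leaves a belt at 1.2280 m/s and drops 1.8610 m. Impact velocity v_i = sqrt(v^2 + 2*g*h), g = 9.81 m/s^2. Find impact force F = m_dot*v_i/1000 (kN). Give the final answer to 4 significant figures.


v_i = sqrt(1.2280^2 + 2*9.81*1.8610) = 6.1661 m/s
F = 97.3410 * 6.1661 / 1000
F = 0.6002 kN


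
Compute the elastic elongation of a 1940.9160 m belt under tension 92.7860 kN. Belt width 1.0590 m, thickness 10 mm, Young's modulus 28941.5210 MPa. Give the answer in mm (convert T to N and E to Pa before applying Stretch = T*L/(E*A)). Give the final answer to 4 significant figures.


A = 1.0590 * 0.01 = 0.01059 m^2
Stretch = 92.7860*1000 * 1940.9160 / (28941.5210e6 * 0.01059) * 1000
Stretch = 587.6 mm


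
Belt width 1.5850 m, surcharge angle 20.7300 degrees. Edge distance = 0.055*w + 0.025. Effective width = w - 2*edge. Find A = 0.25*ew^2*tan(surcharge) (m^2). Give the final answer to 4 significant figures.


edge = 0.055*1.5850 + 0.025 = 0.112175 m
ew = 1.5850 - 2*0.112175 = 1.36065 m
A = 0.25 * 1.36065^2 * tan(20.7300 deg)
A = 0.1752 m^2


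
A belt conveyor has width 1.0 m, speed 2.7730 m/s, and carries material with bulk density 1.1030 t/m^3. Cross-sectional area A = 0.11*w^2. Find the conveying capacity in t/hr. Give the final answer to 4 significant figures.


A = 0.11 * 1.0^2 = 0.11 m^2
C = 0.11 * 2.7730 * 1.1030 * 3600
C = 1211 t/hr


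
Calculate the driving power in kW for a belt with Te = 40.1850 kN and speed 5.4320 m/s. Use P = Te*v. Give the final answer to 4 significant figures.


P = Te * v = 40.1850 * 5.4320
P = 218.3 kW


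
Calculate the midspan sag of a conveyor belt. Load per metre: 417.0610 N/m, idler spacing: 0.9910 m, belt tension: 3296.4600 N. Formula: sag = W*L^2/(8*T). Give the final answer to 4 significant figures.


sag = 417.0610 * 0.9910^2 / (8 * 3296.4600)
sag = 0.01553 m


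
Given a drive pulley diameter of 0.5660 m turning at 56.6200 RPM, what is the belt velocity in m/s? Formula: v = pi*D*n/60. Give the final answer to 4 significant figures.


v = pi * 0.5660 * 56.6200 / 60
v = 1.678 m/s


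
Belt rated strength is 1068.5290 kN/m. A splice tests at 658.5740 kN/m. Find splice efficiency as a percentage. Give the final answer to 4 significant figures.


Eff = 658.5740 / 1068.5290 * 100
Eff = 61.63 %


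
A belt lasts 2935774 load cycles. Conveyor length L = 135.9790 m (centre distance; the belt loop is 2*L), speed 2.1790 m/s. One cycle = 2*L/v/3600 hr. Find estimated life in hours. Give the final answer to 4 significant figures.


cycle_time = 2 * 135.9790 / 2.1790 / 3600 = 0.0346691 hr
life = 2935774 * 0.0346691 = 101800 hours


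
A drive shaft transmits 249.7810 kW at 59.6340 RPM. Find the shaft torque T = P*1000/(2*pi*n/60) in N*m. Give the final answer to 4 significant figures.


omega = 2*pi*59.6340/60 = 6.24486 rad/s
T = 249.7810*1000 / 6.24486
T = 40000 N*m


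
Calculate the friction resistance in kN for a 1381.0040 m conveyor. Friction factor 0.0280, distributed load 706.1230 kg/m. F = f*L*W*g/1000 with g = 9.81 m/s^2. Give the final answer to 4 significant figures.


F = 0.0280 * 1381.0040 * 706.1230 * 9.81 / 1000
F = 267.9 kN


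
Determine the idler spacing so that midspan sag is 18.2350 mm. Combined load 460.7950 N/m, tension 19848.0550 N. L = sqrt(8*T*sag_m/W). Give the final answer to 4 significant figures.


sag = 18.2350/1000 = 0.018235 m
L = sqrt(8 * 19848.0550 * 0.018235 / 460.7950)
L = 2.507 m


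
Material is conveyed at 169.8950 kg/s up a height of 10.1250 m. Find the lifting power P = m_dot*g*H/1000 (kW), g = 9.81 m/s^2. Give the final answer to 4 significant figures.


P = 169.8950 * 9.81 * 10.1250 / 1000
P = 16.88 kW


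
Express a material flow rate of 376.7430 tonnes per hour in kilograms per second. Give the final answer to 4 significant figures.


m_dot = 376.7430 * 1000 / 3600
m_dot = 104.7 kg/s


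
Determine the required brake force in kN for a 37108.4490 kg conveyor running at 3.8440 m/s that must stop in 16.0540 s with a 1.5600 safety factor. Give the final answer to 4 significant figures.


F = 37108.4490 * 3.8440 / 16.0540 * 1.5600 / 1000
F = 13.86 kN


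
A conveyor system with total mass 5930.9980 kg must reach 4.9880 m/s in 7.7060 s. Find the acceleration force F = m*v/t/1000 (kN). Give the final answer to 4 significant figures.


F = 5930.9980 * 4.9880 / 7.7060 / 1000
F = 3.839 kN


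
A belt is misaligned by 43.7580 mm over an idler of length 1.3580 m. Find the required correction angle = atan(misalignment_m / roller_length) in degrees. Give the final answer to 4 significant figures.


misalign_m = 43.7580 / 1000 = 0.043758 m
angle = atan(0.043758 / 1.3580)
angle = 1.846 deg


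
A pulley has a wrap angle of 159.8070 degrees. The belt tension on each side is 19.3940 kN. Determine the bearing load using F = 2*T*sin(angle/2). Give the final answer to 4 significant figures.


F = 2 * 19.3940 * sin(159.8070/2 deg)
F = 38.19 kN


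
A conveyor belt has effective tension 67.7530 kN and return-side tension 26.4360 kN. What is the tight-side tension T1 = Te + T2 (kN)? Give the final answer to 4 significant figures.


T1 = Te + T2 = 67.7530 + 26.4360
T1 = 94.19 kN


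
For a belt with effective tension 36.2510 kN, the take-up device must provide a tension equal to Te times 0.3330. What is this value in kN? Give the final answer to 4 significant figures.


T_tu = 36.2510 * 0.3330
T_tu = 12.07 kN


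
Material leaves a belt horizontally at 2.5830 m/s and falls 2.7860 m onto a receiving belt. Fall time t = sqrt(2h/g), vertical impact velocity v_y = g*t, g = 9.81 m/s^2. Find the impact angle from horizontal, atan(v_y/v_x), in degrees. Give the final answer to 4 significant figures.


t = sqrt(2*2.7860/9.81) = 0.753652 s
v_y = 9.81 * 0.753652 = 7.39333 m/s
angle = atan(7.39333 / 2.5830) = 70.74 deg


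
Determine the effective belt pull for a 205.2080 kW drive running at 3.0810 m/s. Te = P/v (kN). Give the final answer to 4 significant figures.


Te = P / v = 205.2080 / 3.0810
Te = 66.60 kN


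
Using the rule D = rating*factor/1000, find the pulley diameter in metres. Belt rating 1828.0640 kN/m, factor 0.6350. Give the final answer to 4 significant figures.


D = 1828.0640 * 0.6350 / 1000
D = 1.161 m


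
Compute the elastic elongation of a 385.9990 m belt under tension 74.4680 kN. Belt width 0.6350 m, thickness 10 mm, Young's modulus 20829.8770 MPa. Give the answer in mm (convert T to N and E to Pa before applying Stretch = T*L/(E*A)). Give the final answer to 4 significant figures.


A = 0.6350 * 0.01 = 0.00635 m^2
Stretch = 74.4680*1000 * 385.9990 / (20829.8770e6 * 0.00635) * 1000
Stretch = 217.3 mm


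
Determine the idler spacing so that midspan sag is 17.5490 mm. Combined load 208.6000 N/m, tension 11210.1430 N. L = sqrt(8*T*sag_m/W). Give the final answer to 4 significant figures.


sag = 17.5490/1000 = 0.017549 m
L = sqrt(8 * 11210.1430 * 0.017549 / 208.6000)
L = 2.747 m


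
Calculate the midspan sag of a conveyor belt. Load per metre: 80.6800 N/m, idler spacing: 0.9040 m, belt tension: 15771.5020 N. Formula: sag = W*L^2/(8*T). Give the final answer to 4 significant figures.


sag = 80.6800 * 0.9040^2 / (8 * 15771.5020)
sag = 0.0005226 m


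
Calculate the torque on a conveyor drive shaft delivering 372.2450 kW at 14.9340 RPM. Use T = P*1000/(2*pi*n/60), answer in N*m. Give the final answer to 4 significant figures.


omega = 2*pi*14.9340/60 = 1.56388 rad/s
T = 372.2450*1000 / 1.56388
T = 238000 N*m


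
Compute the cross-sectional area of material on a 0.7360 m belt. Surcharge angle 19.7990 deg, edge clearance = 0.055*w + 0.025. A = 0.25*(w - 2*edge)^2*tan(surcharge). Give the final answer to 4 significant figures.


edge = 0.055*0.7360 + 0.025 = 0.06548 m
ew = 0.7360 - 2*0.06548 = 0.60504 m
A = 0.25 * 0.60504^2 * tan(19.7990 deg)
A = 0.03295 m^2


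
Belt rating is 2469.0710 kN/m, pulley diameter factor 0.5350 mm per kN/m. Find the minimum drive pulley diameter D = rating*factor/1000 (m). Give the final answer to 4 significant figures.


D = 2469.0710 * 0.5350 / 1000
D = 1.321 m


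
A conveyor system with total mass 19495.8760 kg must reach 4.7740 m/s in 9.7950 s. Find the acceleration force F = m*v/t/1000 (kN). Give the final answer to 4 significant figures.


F = 19495.8760 * 4.7740 / 9.7950 / 1000
F = 9.502 kN


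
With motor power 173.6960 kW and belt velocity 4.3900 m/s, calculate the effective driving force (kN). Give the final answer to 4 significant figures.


Te = P / v = 173.6960 / 4.3900
Te = 39.57 kN


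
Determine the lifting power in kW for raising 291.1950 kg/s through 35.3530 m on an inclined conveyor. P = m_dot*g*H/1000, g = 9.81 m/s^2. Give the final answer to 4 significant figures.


P = 291.1950 * 9.81 * 35.3530 / 1000
P = 101.0 kW


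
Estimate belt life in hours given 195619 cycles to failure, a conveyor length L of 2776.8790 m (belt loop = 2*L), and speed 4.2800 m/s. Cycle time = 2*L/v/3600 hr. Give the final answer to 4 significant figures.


cycle_time = 2 * 2776.8790 / 4.2800 / 3600 = 0.360446 hr
life = 195619 * 0.360446 = 70510 hours


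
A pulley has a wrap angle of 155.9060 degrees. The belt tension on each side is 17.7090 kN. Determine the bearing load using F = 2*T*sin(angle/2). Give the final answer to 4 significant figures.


F = 2 * 17.7090 * sin(155.9060/2 deg)
F = 34.64 kN


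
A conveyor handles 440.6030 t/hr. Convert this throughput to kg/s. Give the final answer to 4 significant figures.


m_dot = 440.6030 * 1000 / 3600
m_dot = 122.4 kg/s


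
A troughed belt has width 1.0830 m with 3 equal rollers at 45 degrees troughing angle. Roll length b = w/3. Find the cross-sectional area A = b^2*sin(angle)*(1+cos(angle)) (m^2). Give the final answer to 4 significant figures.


b = 1.0830/3 = 0.361 m
A = 0.361^2 * sin(45 deg) * (1 + cos(45 deg))
A = 0.1573 m^2


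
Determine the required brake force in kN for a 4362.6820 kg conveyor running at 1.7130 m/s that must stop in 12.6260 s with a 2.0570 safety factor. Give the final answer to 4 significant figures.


F = 4362.6820 * 1.7130 / 12.6260 * 2.0570 / 1000
F = 1.218 kN


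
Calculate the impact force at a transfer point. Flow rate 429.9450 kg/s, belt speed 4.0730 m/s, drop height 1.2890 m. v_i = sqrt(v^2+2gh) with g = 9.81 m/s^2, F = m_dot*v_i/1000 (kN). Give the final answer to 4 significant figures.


v_i = sqrt(4.0730^2 + 2*9.81*1.2890) = 6.47144 m/s
F = 429.9450 * 6.47144 / 1000
F = 2.782 kN


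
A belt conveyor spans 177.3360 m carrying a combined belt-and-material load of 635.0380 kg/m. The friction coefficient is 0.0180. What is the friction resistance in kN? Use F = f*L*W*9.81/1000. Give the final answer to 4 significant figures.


F = 0.0180 * 177.3360 * 635.0380 * 9.81 / 1000
F = 19.89 kN


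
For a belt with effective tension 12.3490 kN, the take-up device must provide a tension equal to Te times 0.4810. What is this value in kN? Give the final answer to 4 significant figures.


T_tu = 12.3490 * 0.4810
T_tu = 5.940 kN


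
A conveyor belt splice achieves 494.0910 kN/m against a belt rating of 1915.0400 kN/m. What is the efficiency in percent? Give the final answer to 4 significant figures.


Eff = 494.0910 / 1915.0400 * 100
Eff = 25.80 %


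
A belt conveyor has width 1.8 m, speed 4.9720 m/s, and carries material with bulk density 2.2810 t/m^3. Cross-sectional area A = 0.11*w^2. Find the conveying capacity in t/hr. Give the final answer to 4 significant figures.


A = 0.11 * 1.8^2 = 0.3564 m^2
C = 0.3564 * 4.9720 * 2.2810 * 3600
C = 14550 t/hr


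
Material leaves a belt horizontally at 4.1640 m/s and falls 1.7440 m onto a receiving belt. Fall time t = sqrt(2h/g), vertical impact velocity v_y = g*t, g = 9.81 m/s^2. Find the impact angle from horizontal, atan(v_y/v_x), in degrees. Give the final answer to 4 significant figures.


t = sqrt(2*1.7440/9.81) = 0.596285 s
v_y = 9.81 * 0.596285 = 5.84956 m/s
angle = atan(5.84956 / 4.1640) = 54.55 deg


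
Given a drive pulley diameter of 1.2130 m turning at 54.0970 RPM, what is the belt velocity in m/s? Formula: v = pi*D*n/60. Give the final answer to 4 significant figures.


v = pi * 1.2130 * 54.0970 / 60
v = 3.436 m/s


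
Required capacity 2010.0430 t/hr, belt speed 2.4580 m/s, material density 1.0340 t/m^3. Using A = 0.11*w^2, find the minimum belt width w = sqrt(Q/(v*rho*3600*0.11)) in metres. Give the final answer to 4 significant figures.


A_req = 2010.0430 / (2.4580 * 1.0340 * 3600) = 0.219685 m^2
w = sqrt(0.219685 / 0.11)
w = 1.413 m


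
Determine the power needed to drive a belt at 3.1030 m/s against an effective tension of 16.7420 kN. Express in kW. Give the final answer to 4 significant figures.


P = Te * v = 16.7420 * 3.1030
P = 51.95 kW


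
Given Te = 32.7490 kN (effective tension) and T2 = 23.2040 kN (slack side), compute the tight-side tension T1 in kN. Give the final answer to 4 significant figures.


T1 = Te + T2 = 32.7490 + 23.2040
T1 = 55.95 kN


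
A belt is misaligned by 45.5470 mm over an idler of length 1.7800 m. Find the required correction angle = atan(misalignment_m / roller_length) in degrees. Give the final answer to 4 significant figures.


misalign_m = 45.5470 / 1000 = 0.045547 m
angle = atan(0.045547 / 1.7800)
angle = 1.466 deg


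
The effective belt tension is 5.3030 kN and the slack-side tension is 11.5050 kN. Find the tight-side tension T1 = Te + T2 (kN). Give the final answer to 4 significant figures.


T1 = Te + T2 = 5.3030 + 11.5050
T1 = 16.81 kN


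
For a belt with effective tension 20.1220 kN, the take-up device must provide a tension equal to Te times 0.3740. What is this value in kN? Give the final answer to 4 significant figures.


T_tu = 20.1220 * 0.3740
T_tu = 7.526 kN


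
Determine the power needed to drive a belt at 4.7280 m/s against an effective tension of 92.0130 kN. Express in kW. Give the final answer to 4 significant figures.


P = Te * v = 92.0130 * 4.7280
P = 435.0 kW


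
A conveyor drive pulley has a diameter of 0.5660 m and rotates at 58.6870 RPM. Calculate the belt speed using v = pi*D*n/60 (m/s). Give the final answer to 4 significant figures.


v = pi * 0.5660 * 58.6870 / 60
v = 1.739 m/s


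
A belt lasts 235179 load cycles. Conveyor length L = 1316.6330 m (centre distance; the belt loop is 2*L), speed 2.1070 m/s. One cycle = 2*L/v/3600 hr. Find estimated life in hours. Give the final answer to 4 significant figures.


cycle_time = 2 * 1316.6330 / 2.1070 / 3600 = 0.347158 hr
life = 235179 * 0.347158 = 81640 hours


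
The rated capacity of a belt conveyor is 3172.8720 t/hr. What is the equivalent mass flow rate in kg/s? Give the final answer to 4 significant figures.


m_dot = 3172.8720 * 1000 / 3600
m_dot = 881.4 kg/s


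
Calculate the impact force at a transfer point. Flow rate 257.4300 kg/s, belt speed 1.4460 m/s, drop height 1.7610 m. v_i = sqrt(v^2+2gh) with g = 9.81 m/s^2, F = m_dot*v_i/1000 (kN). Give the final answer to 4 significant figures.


v_i = sqrt(1.4460^2 + 2*9.81*1.7610) = 6.05324 m/s
F = 257.4300 * 6.05324 / 1000
F = 1.558 kN


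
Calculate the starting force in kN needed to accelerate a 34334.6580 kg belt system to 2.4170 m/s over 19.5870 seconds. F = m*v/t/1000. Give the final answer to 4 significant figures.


F = 34334.6580 * 2.4170 / 19.5870 / 1000
F = 4.237 kN


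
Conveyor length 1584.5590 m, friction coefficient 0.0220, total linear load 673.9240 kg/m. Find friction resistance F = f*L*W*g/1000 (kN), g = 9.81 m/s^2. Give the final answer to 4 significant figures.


F = 0.0220 * 1584.5590 * 673.9240 * 9.81 / 1000
F = 230.5 kN


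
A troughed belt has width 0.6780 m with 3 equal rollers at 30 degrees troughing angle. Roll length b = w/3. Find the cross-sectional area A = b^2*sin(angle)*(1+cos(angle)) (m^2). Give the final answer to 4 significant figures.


b = 0.6780/3 = 0.226 m
A = 0.226^2 * sin(30 deg) * (1 + cos(30 deg))
A = 0.04765 m^2


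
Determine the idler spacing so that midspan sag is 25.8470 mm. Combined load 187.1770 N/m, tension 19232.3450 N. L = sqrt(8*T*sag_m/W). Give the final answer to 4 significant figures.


sag = 25.8470/1000 = 0.025847 m
L = sqrt(8 * 19232.3450 * 0.025847 / 187.1770)
L = 4.609 m


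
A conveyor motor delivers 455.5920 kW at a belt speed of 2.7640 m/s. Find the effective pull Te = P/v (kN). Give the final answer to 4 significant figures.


Te = P / v = 455.5920 / 2.7640
Te = 164.8 kN


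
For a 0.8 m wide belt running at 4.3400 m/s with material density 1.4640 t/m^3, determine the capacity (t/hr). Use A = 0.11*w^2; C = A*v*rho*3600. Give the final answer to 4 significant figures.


A = 0.11 * 0.8^2 = 0.0704 m^2
C = 0.0704 * 4.3400 * 1.4640 * 3600
C = 1610 t/hr


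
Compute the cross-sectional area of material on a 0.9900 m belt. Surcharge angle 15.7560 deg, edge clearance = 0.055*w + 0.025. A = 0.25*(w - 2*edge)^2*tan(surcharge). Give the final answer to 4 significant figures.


edge = 0.055*0.9900 + 0.025 = 0.07945 m
ew = 0.9900 - 2*0.07945 = 0.8311 m
A = 0.25 * 0.8311^2 * tan(15.7560 deg)
A = 0.04872 m^2
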